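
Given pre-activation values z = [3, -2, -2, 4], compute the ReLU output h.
h = [3, 0, 0, 4]

ReLU applied element-wise: max(0,3)=3, max(0,-2)=0, max(0,-2)=0, max(0,4)=4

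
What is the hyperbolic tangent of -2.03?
-0.9661

tanh(-2.03) = (e^(-2.03) - e^(2.03))/(e^(-2.03) + e^(2.03)) = -0.9661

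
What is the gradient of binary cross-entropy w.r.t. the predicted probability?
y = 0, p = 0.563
∂L/∂p = 2.288

∂L/∂p = -y/p + (1-y)/(1-p) = 0 + 1/0.437 = 2.288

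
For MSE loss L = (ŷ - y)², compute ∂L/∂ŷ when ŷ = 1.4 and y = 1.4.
∂L/∂ŷ = 0.0

∂L/∂ŷ = 2(ŷ - y) = 2(1.4 - 1.4) = 2(0.0) = 0.0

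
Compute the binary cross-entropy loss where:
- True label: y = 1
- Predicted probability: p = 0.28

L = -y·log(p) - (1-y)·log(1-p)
L = 1.273

L = -1·log(0.28) - 0·log(0.72) = -log(0.28) = 1.273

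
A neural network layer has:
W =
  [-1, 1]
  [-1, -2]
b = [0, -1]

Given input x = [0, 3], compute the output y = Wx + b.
y = [3, -7]

Wx = [-1×0 + 1×3, -1×0 + -2×3]
   = [3, -6]
y = Wx + b = [3 + 0, -6 + -1] = [3, -7]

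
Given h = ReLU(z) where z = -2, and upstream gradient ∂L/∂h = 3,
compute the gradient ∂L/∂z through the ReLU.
∂L/∂z = 0

h = ReLU(-2) = 0
Since z < 0: ∂h/∂z = 0
∂L/∂z = ∂L/∂h · ∂h/∂z = 3 × 0 = 0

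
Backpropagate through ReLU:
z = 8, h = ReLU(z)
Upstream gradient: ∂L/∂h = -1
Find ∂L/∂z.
∂L/∂z = -1

h = ReLU(8) = 8
Since z > 0: ∂h/∂z = 1
∂L/∂z = ∂L/∂h · ∂h/∂z = -1 × 1 = -1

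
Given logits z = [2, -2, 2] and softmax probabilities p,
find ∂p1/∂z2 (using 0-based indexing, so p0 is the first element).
∂p1/∂z2 = -0.004496

p = softmax(z) = [0.4955, 0.009075, 0.4955]
p1 = 0.009075, p2 = 0.4955

∂p1/∂z2 = -p1 × p2 = -0.009075 × 0.4955 = -0.004496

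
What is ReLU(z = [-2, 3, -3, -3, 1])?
h = [0, 3, 0, 0, 1]

ReLU applied element-wise: max(0,-2)=0, max(0,3)=3, max(0,-3)=0, max(0,-3)=0, max(0,1)=1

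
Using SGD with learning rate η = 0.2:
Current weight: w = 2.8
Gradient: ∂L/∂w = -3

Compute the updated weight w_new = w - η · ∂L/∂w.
w_new = 3.4

w_new = w - η·∂L/∂w = 2.8 - 0.2×(-3) = 2.8 - (-0.6) = 3.4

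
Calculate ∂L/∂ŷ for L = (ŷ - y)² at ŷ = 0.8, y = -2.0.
∂L/∂ŷ = 5.6

∂L/∂ŷ = 2(ŷ - y) = 2(0.8 - -2.0) = 2(2.8) = 5.6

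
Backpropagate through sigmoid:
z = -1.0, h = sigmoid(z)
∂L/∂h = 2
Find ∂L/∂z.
∂L/∂z = 0.3932

σ(-1.0) = 0.2689
σ'(-1.0) = σ(-1.0)(1 - σ(-1.0)) = 0.2689 × 0.7311 = 0.1966
∂L/∂z = ∂L/∂h · σ'(z) = 2 × 0.1966 = 0.3932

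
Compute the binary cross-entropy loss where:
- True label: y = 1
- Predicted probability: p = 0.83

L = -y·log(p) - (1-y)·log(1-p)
L = 0.1863

L = -1·log(0.83) - 0·log(0.17) = -log(0.83) = 0.1863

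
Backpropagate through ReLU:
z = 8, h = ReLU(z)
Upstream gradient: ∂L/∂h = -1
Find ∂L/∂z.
∂L/∂z = -1

h = ReLU(8) = 8
Since z > 0: ∂h/∂z = 1
∂L/∂z = ∂L/∂h · ∂h/∂z = -1 × 1 = -1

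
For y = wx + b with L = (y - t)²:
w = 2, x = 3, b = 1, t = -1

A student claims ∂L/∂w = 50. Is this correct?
Incorrect

y = (2)(3) + 1 = 7
∂L/∂y = 2(y - t) = 2(7 - -1) = 16
∂y/∂w = x = 3
∂L/∂w = 16 × 3 = 48

Claimed value: 50
Incorrect: The correct gradient is 48.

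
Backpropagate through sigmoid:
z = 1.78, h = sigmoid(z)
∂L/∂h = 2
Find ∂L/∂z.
∂L/∂z = 0.247

σ(1.78) = 0.8557
σ'(1.78) = σ(1.78)(1 - σ(1.78)) = 0.8557 × 0.1443 = 0.1235
∂L/∂z = ∂L/∂h · σ'(z) = 2 × 0.1235 = 0.247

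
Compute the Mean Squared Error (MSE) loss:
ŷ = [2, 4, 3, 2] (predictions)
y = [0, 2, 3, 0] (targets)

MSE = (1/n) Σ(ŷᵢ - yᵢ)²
MSE = 3

MSE = (1/4)((2-0)² + (4-2)² + (3-3)² + (2-0)²) = (1/4)(4 + 4 + 0 + 4) = 3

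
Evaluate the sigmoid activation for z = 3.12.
0.9577

sigmoid(3.12) = 1/(1 + e^(-3.12)) = 1/(1 + 0.04416) = 0.9577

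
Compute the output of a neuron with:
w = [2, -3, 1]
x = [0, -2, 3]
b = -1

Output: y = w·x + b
y = 8

y = (2)(0) + (-3)(-2) + (1)(3) + -1 = 8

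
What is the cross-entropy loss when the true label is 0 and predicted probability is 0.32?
L = 0.3857

L = -0·log(0.32) - 1·log(0.68) = -log(0.68) = 0.3857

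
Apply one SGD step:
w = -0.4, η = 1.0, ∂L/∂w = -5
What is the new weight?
w_new = 4.6

w_new = w - η·∂L/∂w = -0.4 - 1.0×(-5) = -0.4 - (-5) = 4.6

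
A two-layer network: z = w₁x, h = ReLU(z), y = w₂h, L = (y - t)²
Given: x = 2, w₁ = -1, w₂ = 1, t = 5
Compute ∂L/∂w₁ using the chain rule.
∂L/∂w₁ = 0

Forward pass:
z = w₁x = -1×2 = -2
h = ReLU(-2) = 0
y = w₂h = 1×0 = 0

Backward pass:
∂L/∂y = 2(y - t) = 2(0 - 5) = -10
∂y/∂h = w₂ = 1
∂h/∂z = 0 (ReLU derivative)
∂z/∂w₁ = x = 2

∂L/∂w₁ = -10 × 1 × 0 × 2 = 0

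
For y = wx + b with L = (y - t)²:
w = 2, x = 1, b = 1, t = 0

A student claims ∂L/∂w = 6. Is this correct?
Correct

y = (2)(1) + 1 = 3
∂L/∂y = 2(y - t) = 2(3 - 0) = 6
∂y/∂w = x = 1
∂L/∂w = 6 × 1 = 6

Claimed value: 6
Correct: The correct gradient is 6.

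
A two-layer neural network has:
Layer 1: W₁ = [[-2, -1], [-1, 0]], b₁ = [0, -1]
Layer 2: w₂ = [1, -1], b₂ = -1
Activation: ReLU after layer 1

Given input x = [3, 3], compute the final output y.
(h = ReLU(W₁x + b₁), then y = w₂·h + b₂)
y = -1

Layer 1 pre-activation: z₁ = [-9, -4]
After ReLU: h = [0, 0]
Layer 2 output: y = 1×0 + -1×0 + -1 = -1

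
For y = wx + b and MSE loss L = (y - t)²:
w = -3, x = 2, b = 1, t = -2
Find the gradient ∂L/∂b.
∂L/∂b = -6

y = wx + b = (-3)(2) + 1 = -5
∂L/∂y = 2(y - t) = 2(-5 - -2) = -6
∂y/∂b = 1
∂L/∂b = ∂L/∂y · ∂y/∂b = -6 × 1 = -6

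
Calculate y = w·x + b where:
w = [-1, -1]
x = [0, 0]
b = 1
y = 1

y = (-1)(0) + (-1)(0) + 1 = 1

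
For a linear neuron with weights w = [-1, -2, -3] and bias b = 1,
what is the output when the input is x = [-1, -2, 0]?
y = 6

y = (-1)(-1) + (-2)(-2) + (-3)(0) + 1 = 6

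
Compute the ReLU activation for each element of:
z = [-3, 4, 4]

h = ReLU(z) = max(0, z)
h = [0, 4, 4]

ReLU applied element-wise: max(0,-3)=0, max(0,4)=4, max(0,4)=4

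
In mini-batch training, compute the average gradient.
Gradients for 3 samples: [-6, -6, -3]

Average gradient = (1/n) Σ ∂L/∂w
Average gradient = -5

Average = (1/3)(-6 + -6 + -3) = -15/3 = -5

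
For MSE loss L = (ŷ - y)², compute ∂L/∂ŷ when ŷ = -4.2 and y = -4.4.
∂L/∂ŷ = 0.4

∂L/∂ŷ = 2(ŷ - y) = 2(-4.2 - -4.4) = 2(0.2) = 0.4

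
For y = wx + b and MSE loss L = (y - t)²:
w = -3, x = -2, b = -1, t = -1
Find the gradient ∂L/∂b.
∂L/∂b = 12

y = wx + b = (-3)(-2) + -1 = 5
∂L/∂y = 2(y - t) = 2(5 - -1) = 12
∂y/∂b = 1
∂L/∂b = ∂L/∂y · ∂y/∂b = 12 × 1 = 12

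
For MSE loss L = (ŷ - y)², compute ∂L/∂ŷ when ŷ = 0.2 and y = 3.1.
∂L/∂ŷ = -5.8

∂L/∂ŷ = 2(ŷ - y) = 2(0.2 - 3.1) = 2(-2.9) = -5.8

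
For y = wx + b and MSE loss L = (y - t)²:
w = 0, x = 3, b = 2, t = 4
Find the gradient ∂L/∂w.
∂L/∂w = -12

y = wx + b = (0)(3) + 2 = 2
∂L/∂y = 2(y - t) = 2(2 - 4) = -4
∂y/∂w = x = 3
∂L/∂w = ∂L/∂y · ∂y/∂w = -4 × 3 = -12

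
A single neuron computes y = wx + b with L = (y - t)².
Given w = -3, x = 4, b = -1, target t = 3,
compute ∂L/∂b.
∂L/∂b = -32

y = wx + b = (-3)(4) + -1 = -13
∂L/∂y = 2(y - t) = 2(-13 - 3) = -32
∂y/∂b = 1
∂L/∂b = ∂L/∂y · ∂y/∂b = -32 × 1 = -32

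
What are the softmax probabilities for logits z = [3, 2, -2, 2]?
p = [0.5739, 0.2111, 0.0039, 0.2111]

exp(z) = [20.09, 7.389, 0.1353, 7.389]
Sum = 35
p = [0.5739, 0.2111, 0.0039, 0.2111]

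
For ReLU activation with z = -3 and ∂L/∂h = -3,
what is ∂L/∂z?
∂L/∂z = 0

h = ReLU(-3) = 0
Since z < 0: ∂h/∂z = 0
∂L/∂z = ∂L/∂h · ∂h/∂z = -3 × 0 = 0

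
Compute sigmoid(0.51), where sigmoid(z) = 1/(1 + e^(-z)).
0.6248

sigmoid(0.51) = 1/(1 + e^(-0.51)) = 1/(1 + 0.6005) = 0.6248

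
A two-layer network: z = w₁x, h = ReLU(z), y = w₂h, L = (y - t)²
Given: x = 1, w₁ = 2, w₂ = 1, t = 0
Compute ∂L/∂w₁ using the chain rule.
∂L/∂w₁ = 4

Forward pass:
z = w₁x = 2×1 = 2
h = ReLU(2) = 2
y = w₂h = 1×2 = 2

Backward pass:
∂L/∂y = 2(y - t) = 2(2 - 0) = 4
∂y/∂h = w₂ = 1
∂h/∂z = 1 (ReLU derivative)
∂z/∂w₁ = x = 1

∂L/∂w₁ = 4 × 1 × 1 × 1 = 4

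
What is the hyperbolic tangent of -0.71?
-0.6107

tanh(-0.71) = (e^(-0.71) - e^(0.71))/(e^(-0.71) + e^(0.71)) = -0.6107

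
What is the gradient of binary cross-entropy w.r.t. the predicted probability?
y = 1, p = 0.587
∂L/∂p = -1.704

∂L/∂p = -y/p + (1-y)/(1-p) = -1/0.587 + 0 = -1.704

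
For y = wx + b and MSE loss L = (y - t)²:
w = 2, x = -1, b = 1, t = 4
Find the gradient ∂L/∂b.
∂L/∂b = -10

y = wx + b = (2)(-1) + 1 = -1
∂L/∂y = 2(y - t) = 2(-1 - 4) = -10
∂y/∂b = 1
∂L/∂b = ∂L/∂y · ∂y/∂b = -10 × 1 = -10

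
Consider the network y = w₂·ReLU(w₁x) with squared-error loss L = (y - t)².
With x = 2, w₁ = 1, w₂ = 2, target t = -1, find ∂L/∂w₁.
∂L/∂w₁ = 40

Forward pass:
z = w₁x = 1×2 = 2
h = ReLU(2) = 2
y = w₂h = 2×2 = 4

Backward pass:
∂L/∂y = 2(y - t) = 2(4 - -1) = 10
∂y/∂h = w₂ = 2
∂h/∂z = 1 (ReLU derivative)
∂z/∂w₁ = x = 2

∂L/∂w₁ = 10 × 2 × 1 × 2 = 40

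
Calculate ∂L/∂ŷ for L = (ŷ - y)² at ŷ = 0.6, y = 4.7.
∂L/∂ŷ = -8.2

∂L/∂ŷ = 2(ŷ - y) = 2(0.6 - 4.7) = 2(-4.1) = -8.2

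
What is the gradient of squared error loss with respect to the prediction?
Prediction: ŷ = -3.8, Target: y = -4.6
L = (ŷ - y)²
∂L/∂ŷ = 1.6

∂L/∂ŷ = 2(ŷ - y) = 2(-3.8 - -4.6) = 2(0.8) = 1.6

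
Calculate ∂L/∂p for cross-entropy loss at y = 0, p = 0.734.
∂L/∂p = 3.759

∂L/∂p = -y/p + (1-y)/(1-p) = 0 + 1/0.266 = 3.759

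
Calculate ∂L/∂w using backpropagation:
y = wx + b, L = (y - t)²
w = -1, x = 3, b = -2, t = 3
∂L/∂w = -48

y = wx + b = (-1)(3) + -2 = -5
∂L/∂y = 2(y - t) = 2(-5 - 3) = -16
∂y/∂w = x = 3
∂L/∂w = ∂L/∂y · ∂y/∂w = -16 × 3 = -48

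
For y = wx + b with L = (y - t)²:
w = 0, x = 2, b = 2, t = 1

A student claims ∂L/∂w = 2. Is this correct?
Incorrect

y = (0)(2) + 2 = 2
∂L/∂y = 2(y - t) = 2(2 - 1) = 2
∂y/∂w = x = 2
∂L/∂w = 2 × 2 = 4

Claimed value: 2
Incorrect: The correct gradient is 4.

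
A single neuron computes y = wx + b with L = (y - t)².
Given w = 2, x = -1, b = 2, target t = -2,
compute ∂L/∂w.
∂L/∂w = -4

y = wx + b = (2)(-1) + 2 = 0
∂L/∂y = 2(y - t) = 2(0 - -2) = 4
∂y/∂w = x = -1
∂L/∂w = ∂L/∂y · ∂y/∂w = 4 × -1 = -4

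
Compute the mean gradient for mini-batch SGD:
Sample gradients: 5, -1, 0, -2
Average gradient = 0.5

Average = (1/4)(5 + -1 + 0 + -2) = 2/4 = 0.5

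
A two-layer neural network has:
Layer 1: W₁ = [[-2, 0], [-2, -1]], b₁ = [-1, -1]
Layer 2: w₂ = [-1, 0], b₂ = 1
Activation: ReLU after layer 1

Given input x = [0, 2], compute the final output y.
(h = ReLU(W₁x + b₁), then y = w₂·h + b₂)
y = 1

Layer 1 pre-activation: z₁ = [-1, -3]
After ReLU: h = [0, 0]
Layer 2 output: y = -1×0 + 0×0 + 1 = 1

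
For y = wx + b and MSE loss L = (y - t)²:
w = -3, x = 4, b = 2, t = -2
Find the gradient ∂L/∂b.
∂L/∂b = -16

y = wx + b = (-3)(4) + 2 = -10
∂L/∂y = 2(y - t) = 2(-10 - -2) = -16
∂y/∂b = 1
∂L/∂b = ∂L/∂y · ∂y/∂b = -16 × 1 = -16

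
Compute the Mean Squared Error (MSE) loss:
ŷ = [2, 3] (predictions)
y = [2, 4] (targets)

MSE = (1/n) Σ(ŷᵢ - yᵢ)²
MSE = 0.5

MSE = (1/2)((2-2)² + (3-4)²) = (1/2)(0 + 1) = 0.5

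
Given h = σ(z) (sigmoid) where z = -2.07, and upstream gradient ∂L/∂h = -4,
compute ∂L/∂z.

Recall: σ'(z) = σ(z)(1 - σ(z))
∂L/∂z = -0.398

σ(-2.07) = 0.112
σ'(-2.07) = σ(-2.07)(1 - σ(-2.07)) = 0.112 × 0.888 = 0.09949
∂L/∂z = ∂L/∂h · σ'(z) = -4 × 0.09949 = -0.398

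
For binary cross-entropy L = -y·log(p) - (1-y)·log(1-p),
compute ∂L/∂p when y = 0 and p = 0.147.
∂L/∂p = 1.172

∂L/∂p = -y/p + (1-y)/(1-p) = 0 + 1/0.853 = 1.172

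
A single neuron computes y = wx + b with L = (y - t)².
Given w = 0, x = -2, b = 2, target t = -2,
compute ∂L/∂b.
∂L/∂b = 8

y = wx + b = (0)(-2) + 2 = 2
∂L/∂y = 2(y - t) = 2(2 - -2) = 8
∂y/∂b = 1
∂L/∂b = ∂L/∂y · ∂y/∂b = 8 × 1 = 8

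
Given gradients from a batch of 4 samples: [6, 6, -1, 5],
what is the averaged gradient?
Average gradient = 4

Average = (1/4)(6 + 6 + -1 + 5) = 16/4 = 4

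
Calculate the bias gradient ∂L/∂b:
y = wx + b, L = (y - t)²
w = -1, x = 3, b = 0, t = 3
∂L/∂b = -12

y = wx + b = (-1)(3) + 0 = -3
∂L/∂y = 2(y - t) = 2(-3 - 3) = -12
∂y/∂b = 1
∂L/∂b = ∂L/∂y · ∂y/∂b = -12 × 1 = -12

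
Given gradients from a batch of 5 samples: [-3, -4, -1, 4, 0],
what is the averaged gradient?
Average gradient = -0.8

Average = (1/5)(-3 + -4 + -1 + 4 + 0) = -4/5 = -0.8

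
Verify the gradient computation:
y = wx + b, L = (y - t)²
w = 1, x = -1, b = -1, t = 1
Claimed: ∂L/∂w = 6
Correct

y = (1)(-1) + -1 = -2
∂L/∂y = 2(y - t) = 2(-2 - 1) = -6
∂y/∂w = x = -1
∂L/∂w = -6 × -1 = 6

Claimed value: 6
Correct: The correct gradient is 6.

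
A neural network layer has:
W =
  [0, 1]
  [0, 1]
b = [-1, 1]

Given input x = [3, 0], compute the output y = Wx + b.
y = [-1, 1]

Wx = [0×3 + 1×0, 0×3 + 1×0]
   = [0, 0]
y = Wx + b = [0 + -1, 0 + 1] = [-1, 1]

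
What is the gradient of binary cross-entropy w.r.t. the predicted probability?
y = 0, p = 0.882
∂L/∂p = 8.475

∂L/∂p = -y/p + (1-y)/(1-p) = 0 + 1/0.118 = 8.475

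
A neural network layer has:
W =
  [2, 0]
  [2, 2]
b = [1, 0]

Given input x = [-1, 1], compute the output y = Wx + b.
y = [-1, 0]

Wx = [2×-1 + 0×1, 2×-1 + 2×1]
   = [-2, 0]
y = Wx + b = [-2 + 1, 0 + 0] = [-1, 0]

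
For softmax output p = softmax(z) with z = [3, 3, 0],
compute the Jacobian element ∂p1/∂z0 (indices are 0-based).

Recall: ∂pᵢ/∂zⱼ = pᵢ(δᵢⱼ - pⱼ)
∂p1/∂z0 = -0.238

p = softmax(z) = [0.4879, 0.4879, 0.02429]
p1 = 0.4879, p0 = 0.4879

∂p1/∂z0 = -p1 × p0 = -0.4879 × 0.4879 = -0.238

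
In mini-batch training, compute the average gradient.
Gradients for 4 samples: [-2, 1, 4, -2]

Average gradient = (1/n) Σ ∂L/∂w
Average gradient = 0.25

Average = (1/4)(-2 + 1 + 4 + -2) = 1/4 = 0.25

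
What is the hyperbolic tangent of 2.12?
0.9716

tanh(2.12) = (e^(2.12) - e^(-2.12))/(e^(2.12) + e^(-2.12)) = 0.9716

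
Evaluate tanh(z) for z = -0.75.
-0.6351

tanh(-0.75) = (e^(-0.75) - e^(0.75))/(e^(-0.75) + e^(0.75)) = -0.6351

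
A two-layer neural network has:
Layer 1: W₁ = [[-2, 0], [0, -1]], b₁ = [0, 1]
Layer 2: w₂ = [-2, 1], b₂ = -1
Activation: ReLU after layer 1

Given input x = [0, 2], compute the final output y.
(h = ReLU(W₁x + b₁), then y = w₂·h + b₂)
y = -1

Layer 1 pre-activation: z₁ = [0, -1]
After ReLU: h = [0, 0]
Layer 2 output: y = -2×0 + 1×0 + -1 = -1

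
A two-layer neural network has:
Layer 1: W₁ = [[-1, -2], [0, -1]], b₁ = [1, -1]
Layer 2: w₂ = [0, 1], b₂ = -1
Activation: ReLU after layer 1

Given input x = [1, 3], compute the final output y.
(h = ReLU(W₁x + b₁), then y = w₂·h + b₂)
y = -1

Layer 1 pre-activation: z₁ = [-6, -4]
After ReLU: h = [0, 0]
Layer 2 output: y = 0×0 + 1×0 + -1 = -1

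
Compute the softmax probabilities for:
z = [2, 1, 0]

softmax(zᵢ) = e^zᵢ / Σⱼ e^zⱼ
p = [0.6652, 0.2447, 0.09]

exp(z) = [7.389, 2.718, 1]
Sum = 11.11
p = [0.6652, 0.2447, 0.09]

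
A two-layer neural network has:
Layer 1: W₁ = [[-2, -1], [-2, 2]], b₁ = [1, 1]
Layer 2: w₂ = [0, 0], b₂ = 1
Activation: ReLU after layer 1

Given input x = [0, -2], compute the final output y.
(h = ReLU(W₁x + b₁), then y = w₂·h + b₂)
y = 1

Layer 1 pre-activation: z₁ = [3, -3]
After ReLU: h = [3, 0]
Layer 2 output: y = 0×3 + 0×0 + 1 = 1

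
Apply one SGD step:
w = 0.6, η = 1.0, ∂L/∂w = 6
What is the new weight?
w_new = -5.4

w_new = w - η·∂L/∂w = 0.6 - 1.0×(6) = 0.6 - (6) = -5.4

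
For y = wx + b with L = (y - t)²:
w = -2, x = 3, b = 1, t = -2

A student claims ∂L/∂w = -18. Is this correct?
Correct

y = (-2)(3) + 1 = -5
∂L/∂y = 2(y - t) = 2(-5 - -2) = -6
∂y/∂w = x = 3
∂L/∂w = -6 × 3 = -18

Claimed value: -18
Correct: The correct gradient is -18.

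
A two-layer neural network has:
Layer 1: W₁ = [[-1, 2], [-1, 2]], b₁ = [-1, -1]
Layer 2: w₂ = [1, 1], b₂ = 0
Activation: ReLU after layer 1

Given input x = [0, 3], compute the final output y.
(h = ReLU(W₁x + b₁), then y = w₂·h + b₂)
y = 10

Layer 1 pre-activation: z₁ = [5, 5]
After ReLU: h = [5, 5]
Layer 2 output: y = 1×5 + 1×5 + 0 = 10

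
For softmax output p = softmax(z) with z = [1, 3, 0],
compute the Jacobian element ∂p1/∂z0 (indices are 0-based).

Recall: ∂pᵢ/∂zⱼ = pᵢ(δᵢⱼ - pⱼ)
∂p1/∂z0 = -0.09636

p = softmax(z) = [0.1142, 0.8438, 0.04201]
p1 = 0.8438, p0 = 0.1142

∂p1/∂z0 = -p1 × p0 = -0.8438 × 0.1142 = -0.09636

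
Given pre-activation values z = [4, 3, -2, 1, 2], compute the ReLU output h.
h = [4, 3, 0, 1, 2]

ReLU applied element-wise: max(0,4)=4, max(0,3)=3, max(0,-2)=0, max(0,1)=1, max(0,2)=2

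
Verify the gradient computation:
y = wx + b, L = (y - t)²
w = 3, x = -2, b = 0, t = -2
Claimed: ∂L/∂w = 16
Correct

y = (3)(-2) + 0 = -6
∂L/∂y = 2(y - t) = 2(-6 - -2) = -8
∂y/∂w = x = -2
∂L/∂w = -8 × -2 = 16

Claimed value: 16
Correct: The correct gradient is 16.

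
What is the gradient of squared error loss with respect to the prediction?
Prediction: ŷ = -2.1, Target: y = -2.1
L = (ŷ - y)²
∂L/∂ŷ = 0.0

∂L/∂ŷ = 2(ŷ - y) = 2(-2.1 - -2.1) = 2(0.0) = 0.0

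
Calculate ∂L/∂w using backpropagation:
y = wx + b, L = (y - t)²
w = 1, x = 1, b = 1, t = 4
∂L/∂w = -4

y = wx + b = (1)(1) + 1 = 2
∂L/∂y = 2(y - t) = 2(2 - 4) = -4
∂y/∂w = x = 1
∂L/∂w = ∂L/∂y · ∂y/∂w = -4 × 1 = -4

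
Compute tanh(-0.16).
-0.1586

tanh(-0.16) = (e^(-0.16) - e^(0.16))/(e^(-0.16) + e^(0.16)) = -0.1586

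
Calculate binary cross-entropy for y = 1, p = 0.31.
L = 1.171

L = -1·log(0.31) - 0·log(0.69) = -log(0.31) = 1.171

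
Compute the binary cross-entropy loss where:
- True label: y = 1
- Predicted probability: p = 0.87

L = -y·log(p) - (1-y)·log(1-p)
L = 0.1393

L = -1·log(0.87) - 0·log(0.13) = -log(0.87) = 0.1393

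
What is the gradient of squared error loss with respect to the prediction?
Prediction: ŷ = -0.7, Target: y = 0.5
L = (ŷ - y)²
∂L/∂ŷ = -2.4

∂L/∂ŷ = 2(ŷ - y) = 2(-0.7 - 0.5) = 2(-1.2) = -2.4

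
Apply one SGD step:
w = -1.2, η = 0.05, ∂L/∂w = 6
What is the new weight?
w_new = -1.5

w_new = w - η·∂L/∂w = -1.2 - 0.05×(6) = -1.2 - (0.3) = -1.5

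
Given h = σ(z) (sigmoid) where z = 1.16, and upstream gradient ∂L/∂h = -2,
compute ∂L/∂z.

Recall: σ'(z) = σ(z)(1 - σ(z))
∂L/∂z = -0.3634

σ(1.16) = 0.7613
σ'(1.16) = σ(1.16)(1 - σ(1.16)) = 0.7613 × 0.2387 = 0.1817
∂L/∂z = ∂L/∂h · σ'(z) = -2 × 0.1817 = -0.3634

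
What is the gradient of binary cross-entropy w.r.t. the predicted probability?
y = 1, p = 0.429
∂L/∂p = -2.331

∂L/∂p = -y/p + (1-y)/(1-p) = -1/0.429 + 0 = -2.331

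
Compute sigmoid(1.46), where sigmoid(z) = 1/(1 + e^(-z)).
0.8115

sigmoid(1.46) = 1/(1 + e^(-1.46)) = 1/(1 + 0.2322) = 0.8115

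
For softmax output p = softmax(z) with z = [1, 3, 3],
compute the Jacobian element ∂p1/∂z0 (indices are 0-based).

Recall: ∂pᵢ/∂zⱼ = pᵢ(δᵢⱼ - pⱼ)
∂p1/∂z0 = -0.02968

p = softmax(z) = [0.06338, 0.4683, 0.4683]
p1 = 0.4683, p0 = 0.06338

∂p1/∂z0 = -p1 × p0 = -0.4683 × 0.06338 = -0.02968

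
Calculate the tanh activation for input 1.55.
0.9138

tanh(1.55) = (e^(1.55) - e^(-1.55))/(e^(1.55) + e^(-1.55)) = 0.9138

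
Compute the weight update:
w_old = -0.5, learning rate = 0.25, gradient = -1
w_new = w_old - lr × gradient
w_new = -0.25

w_new = w - η·∂L/∂w = -0.5 - 0.25×(-1) = -0.5 - (-0.25) = -0.25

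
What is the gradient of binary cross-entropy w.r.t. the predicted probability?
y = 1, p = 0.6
∂L/∂p = -1.667

∂L/∂p = -y/p + (1-y)/(1-p) = -1/0.6 + 0 = -1.667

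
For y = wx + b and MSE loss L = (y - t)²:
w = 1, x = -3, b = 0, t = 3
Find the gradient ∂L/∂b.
∂L/∂b = -12

y = wx + b = (1)(-3) + 0 = -3
∂L/∂y = 2(y - t) = 2(-3 - 3) = -12
∂y/∂b = 1
∂L/∂b = ∂L/∂y · ∂y/∂b = -12 × 1 = -12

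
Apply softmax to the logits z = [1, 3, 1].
p = [0.1065, 0.787, 0.1065]

exp(z) = [2.718, 20.09, 2.718]
Sum = 25.52
p = [0.1065, 0.787, 0.1065]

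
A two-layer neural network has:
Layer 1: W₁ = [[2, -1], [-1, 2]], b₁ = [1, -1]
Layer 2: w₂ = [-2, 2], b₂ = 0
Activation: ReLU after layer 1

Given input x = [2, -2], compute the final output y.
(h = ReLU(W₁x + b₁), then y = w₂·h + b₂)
y = -14

Layer 1 pre-activation: z₁ = [7, -7]
After ReLU: h = [7, 0]
Layer 2 output: y = -2×7 + 2×0 + 0 = -14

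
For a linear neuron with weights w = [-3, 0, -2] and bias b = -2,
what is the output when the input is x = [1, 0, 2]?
y = -9

y = (-3)(1) + (0)(0) + (-2)(2) + -2 = -9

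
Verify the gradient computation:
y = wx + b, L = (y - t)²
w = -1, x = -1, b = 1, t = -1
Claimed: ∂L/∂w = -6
Correct

y = (-1)(-1) + 1 = 2
∂L/∂y = 2(y - t) = 2(2 - -1) = 6
∂y/∂w = x = -1
∂L/∂w = 6 × -1 = -6

Claimed value: -6
Correct: The correct gradient is -6.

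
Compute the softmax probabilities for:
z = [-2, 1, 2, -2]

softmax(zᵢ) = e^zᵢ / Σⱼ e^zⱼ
p = [0.013, 0.2619, 0.712, 0.013]

exp(z) = [0.1353, 2.718, 7.389, 0.1353]
Sum = 10.38
p = [0.013, 0.2619, 0.712, 0.013]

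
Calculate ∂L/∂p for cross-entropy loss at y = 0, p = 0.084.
∂L/∂p = 1.092

∂L/∂p = -y/p + (1-y)/(1-p) = 0 + 1/0.916 = 1.092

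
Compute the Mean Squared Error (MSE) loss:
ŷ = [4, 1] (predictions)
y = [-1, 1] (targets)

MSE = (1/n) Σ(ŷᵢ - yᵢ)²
MSE = 12.5

MSE = (1/2)((4--1)² + (1-1)²) = (1/2)(25 + 0) = 12.5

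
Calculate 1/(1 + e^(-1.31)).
0.7875

sigmoid(1.31) = 1/(1 + e^(-1.31)) = 1/(1 + 0.2698) = 0.7875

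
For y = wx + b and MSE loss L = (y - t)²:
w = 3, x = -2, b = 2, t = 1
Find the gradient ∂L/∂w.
∂L/∂w = 20

y = wx + b = (3)(-2) + 2 = -4
∂L/∂y = 2(y - t) = 2(-4 - 1) = -10
∂y/∂w = x = -2
∂L/∂w = ∂L/∂y · ∂y/∂w = -10 × -2 = 20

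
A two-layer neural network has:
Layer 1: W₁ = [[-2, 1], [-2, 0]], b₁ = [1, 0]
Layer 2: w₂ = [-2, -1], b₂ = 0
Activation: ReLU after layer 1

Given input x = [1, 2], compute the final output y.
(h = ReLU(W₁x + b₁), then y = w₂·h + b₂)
y = -2

Layer 1 pre-activation: z₁ = [1, -2]
After ReLU: h = [1, 0]
Layer 2 output: y = -2×1 + -1×0 + 0 = -2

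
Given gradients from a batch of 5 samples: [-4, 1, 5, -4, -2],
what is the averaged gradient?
Average gradient = -0.8

Average = (1/5)(-4 + 1 + 5 + -4 + -2) = -4/5 = -0.8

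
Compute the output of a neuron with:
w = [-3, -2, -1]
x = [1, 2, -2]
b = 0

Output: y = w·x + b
y = -5

y = (-3)(1) + (-2)(2) + (-1)(-2) + 0 = -5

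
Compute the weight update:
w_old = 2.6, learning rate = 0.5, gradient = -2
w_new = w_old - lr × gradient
w_new = 3.6

w_new = w - η·∂L/∂w = 2.6 - 0.5×(-2) = 2.6 - (-1) = 3.6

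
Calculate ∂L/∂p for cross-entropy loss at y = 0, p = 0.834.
∂L/∂p = 6.024

∂L/∂p = -y/p + (1-y)/(1-p) = 0 + 1/0.166 = 6.024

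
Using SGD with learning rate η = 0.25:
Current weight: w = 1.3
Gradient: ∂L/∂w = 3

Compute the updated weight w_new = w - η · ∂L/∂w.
w_new = 0.55

w_new = w - η·∂L/∂w = 1.3 - 0.25×(3) = 1.3 - (0.75) = 0.55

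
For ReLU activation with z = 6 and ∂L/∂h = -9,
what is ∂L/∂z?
∂L/∂z = -9

h = ReLU(6) = 6
Since z > 0: ∂h/∂z = 1
∂L/∂z = ∂L/∂h · ∂h/∂z = -9 × 1 = -9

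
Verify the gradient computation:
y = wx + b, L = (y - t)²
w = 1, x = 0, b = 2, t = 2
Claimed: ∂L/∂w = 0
Correct

y = (1)(0) + 2 = 2
∂L/∂y = 2(y - t) = 2(2 - 2) = 0
∂y/∂w = x = 0
∂L/∂w = 0 × 0 = 0

Claimed value: 0
Correct: The correct gradient is 0.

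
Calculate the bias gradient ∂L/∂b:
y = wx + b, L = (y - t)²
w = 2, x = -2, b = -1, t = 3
∂L/∂b = -16

y = wx + b = (2)(-2) + -1 = -5
∂L/∂y = 2(y - t) = 2(-5 - 3) = -16
∂y/∂b = 1
∂L/∂b = ∂L/∂y · ∂y/∂b = -16 × 1 = -16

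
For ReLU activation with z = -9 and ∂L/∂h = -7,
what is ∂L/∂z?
∂L/∂z = 0

h = ReLU(-9) = 0
Since z < 0: ∂h/∂z = 0
∂L/∂z = ∂L/∂h · ∂h/∂z = -7 × 0 = 0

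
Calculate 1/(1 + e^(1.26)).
0.221

sigmoid(-1.26) = 1/(1 + e^(1.26)) = 1/(1 + 3.525) = 0.221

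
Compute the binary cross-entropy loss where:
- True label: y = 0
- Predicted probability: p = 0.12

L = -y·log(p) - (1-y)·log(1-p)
L = 0.1278

L = -0·log(0.12) - 1·log(0.88) = -log(0.88) = 0.1278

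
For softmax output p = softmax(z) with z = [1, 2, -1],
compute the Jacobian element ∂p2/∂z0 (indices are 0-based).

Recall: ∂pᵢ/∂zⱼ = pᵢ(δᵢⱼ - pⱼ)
∂p2/∂z0 = -0.009113

p = softmax(z) = [0.2595, 0.7054, 0.03512]
p2 = 0.03512, p0 = 0.2595

∂p2/∂z0 = -p2 × p0 = -0.03512 × 0.2595 = -0.009113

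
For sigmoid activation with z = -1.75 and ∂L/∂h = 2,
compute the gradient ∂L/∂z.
∂L/∂z = 0.2523

σ(-1.75) = 0.148
σ'(-1.75) = σ(-1.75)(1 - σ(-1.75)) = 0.148 × 0.852 = 0.1261
∂L/∂z = ∂L/∂h · σ'(z) = 2 × 0.1261 = 0.2523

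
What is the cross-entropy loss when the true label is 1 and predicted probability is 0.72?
L = 0.3285

L = -1·log(0.72) - 0·log(0.28) = -log(0.72) = 0.3285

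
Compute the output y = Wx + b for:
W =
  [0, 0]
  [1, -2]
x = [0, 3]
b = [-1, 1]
y = [-1, -5]

Wx = [0×0 + 0×3, 1×0 + -2×3]
   = [0, -6]
y = Wx + b = [0 + -1, -6 + 1] = [-1, -5]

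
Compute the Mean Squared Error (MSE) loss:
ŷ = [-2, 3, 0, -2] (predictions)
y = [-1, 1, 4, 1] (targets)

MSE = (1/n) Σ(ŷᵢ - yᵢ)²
MSE = 7.5

MSE = (1/4)((-2--1)² + (3-1)² + (0-4)² + (-2-1)²) = (1/4)(1 + 4 + 16 + 9) = 7.5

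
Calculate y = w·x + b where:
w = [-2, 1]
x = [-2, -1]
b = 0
y = 3

y = (-2)(-2) + (1)(-1) + 0 = 3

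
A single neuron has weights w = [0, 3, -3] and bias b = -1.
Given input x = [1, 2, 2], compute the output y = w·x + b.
y = -1

y = (0)(1) + (3)(2) + (-3)(2) + -1 = -1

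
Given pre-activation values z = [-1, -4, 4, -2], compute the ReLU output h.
h = [0, 0, 4, 0]

ReLU applied element-wise: max(0,-1)=0, max(0,-4)=0, max(0,4)=4, max(0,-2)=0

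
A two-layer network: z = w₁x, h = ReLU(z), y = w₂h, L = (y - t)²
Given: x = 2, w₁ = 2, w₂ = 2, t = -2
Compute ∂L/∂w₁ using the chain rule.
∂L/∂w₁ = 80

Forward pass:
z = w₁x = 2×2 = 4
h = ReLU(4) = 4
y = w₂h = 2×4 = 8

Backward pass:
∂L/∂y = 2(y - t) = 2(8 - -2) = 20
∂y/∂h = w₂ = 2
∂h/∂z = 1 (ReLU derivative)
∂z/∂w₁ = x = 2

∂L/∂w₁ = 20 × 2 × 1 × 2 = 80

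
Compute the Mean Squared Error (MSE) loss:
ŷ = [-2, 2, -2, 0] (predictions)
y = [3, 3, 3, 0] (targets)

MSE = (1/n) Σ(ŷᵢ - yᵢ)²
MSE = 12.75

MSE = (1/4)((-2-3)² + (2-3)² + (-2-3)² + (0-0)²) = (1/4)(25 + 1 + 25 + 0) = 12.75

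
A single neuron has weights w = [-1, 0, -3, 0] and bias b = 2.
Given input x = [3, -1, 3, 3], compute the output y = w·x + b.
y = -10

y = (-1)(3) + (0)(-1) + (-3)(3) + (0)(3) + 2 = -10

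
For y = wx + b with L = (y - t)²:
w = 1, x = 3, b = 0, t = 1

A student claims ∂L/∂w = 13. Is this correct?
Incorrect

y = (1)(3) + 0 = 3
∂L/∂y = 2(y - t) = 2(3 - 1) = 4
∂y/∂w = x = 3
∂L/∂w = 4 × 3 = 12

Claimed value: 13
Incorrect: The correct gradient is 12.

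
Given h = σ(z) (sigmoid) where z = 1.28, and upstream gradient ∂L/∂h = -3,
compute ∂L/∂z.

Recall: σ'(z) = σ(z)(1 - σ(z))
∂L/∂z = -0.5107

σ(1.28) = 0.7824
σ'(1.28) = σ(1.28)(1 - σ(1.28)) = 0.7824 × 0.2176 = 0.1702
∂L/∂z = ∂L/∂h · σ'(z) = -3 × 0.1702 = -0.5107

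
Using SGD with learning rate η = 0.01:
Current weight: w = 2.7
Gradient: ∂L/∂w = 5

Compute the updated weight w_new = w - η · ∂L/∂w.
w_new = 2.65

w_new = w - η·∂L/∂w = 2.7 - 0.01×(5) = 2.7 - (0.05) = 2.65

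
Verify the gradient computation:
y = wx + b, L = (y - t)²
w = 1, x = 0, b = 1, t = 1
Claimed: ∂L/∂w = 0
Correct

y = (1)(0) + 1 = 1
∂L/∂y = 2(y - t) = 2(1 - 1) = 0
∂y/∂w = x = 0
∂L/∂w = 0 × 0 = 0

Claimed value: 0
Correct: The correct gradient is 0.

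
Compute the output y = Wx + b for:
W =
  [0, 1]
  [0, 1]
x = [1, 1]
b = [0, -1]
y = [1, 0]

Wx = [0×1 + 1×1, 0×1 + 1×1]
   = [1, 1]
y = Wx + b = [1 + 0, 1 + -1] = [1, 0]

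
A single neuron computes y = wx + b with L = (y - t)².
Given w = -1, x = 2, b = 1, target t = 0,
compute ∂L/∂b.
∂L/∂b = -2

y = wx + b = (-1)(2) + 1 = -1
∂L/∂y = 2(y - t) = 2(-1 - 0) = -2
∂y/∂b = 1
∂L/∂b = ∂L/∂y · ∂y/∂b = -2 × 1 = -2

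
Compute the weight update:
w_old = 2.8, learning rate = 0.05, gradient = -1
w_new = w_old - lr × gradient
w_new = 2.85

w_new = w - η·∂L/∂w = 2.8 - 0.05×(-1) = 2.8 - (-0.05) = 2.85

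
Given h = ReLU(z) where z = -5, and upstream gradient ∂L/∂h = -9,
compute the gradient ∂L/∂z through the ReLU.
∂L/∂z = 0

h = ReLU(-5) = 0
Since z < 0: ∂h/∂z = 0
∂L/∂z = ∂L/∂h · ∂h/∂z = -9 × 0 = 0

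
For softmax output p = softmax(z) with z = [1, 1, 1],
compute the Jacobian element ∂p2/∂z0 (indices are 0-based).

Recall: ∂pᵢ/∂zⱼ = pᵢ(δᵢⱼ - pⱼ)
∂p2/∂z0 = -0.1111

p = softmax(z) = [0.3333, 0.3333, 0.3333]
p2 = 0.3333, p0 = 0.3333

∂p2/∂z0 = -p2 × p0 = -0.3333 × 0.3333 = -0.1111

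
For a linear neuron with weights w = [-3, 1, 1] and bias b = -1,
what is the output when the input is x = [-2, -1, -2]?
y = 2

y = (-3)(-2) + (1)(-1) + (1)(-2) + -1 = 2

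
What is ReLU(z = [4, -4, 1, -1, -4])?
h = [4, 0, 1, 0, 0]

ReLU applied element-wise: max(0,4)=4, max(0,-4)=0, max(0,1)=1, max(0,-1)=0, max(0,-4)=0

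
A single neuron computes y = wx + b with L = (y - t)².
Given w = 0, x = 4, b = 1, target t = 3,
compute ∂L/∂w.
∂L/∂w = -16

y = wx + b = (0)(4) + 1 = 1
∂L/∂y = 2(y - t) = 2(1 - 3) = -4
∂y/∂w = x = 4
∂L/∂w = ∂L/∂y · ∂y/∂w = -4 × 4 = -16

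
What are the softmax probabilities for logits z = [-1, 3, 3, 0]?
p = [0.0089, 0.4835, 0.4835, 0.0241]

exp(z) = [0.3679, 20.09, 20.09, 1]
Sum = 41.54
p = [0.0089, 0.4835, 0.4835, 0.0241]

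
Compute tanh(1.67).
0.9316

tanh(1.67) = (e^(1.67) - e^(-1.67))/(e^(1.67) + e^(-1.67)) = 0.9316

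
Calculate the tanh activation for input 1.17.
0.8243

tanh(1.17) = (e^(1.17) - e^(-1.17))/(e^(1.17) + e^(-1.17)) = 0.8243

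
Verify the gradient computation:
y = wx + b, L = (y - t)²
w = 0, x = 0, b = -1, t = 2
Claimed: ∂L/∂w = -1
Incorrect

y = (0)(0) + -1 = -1
∂L/∂y = 2(y - t) = 2(-1 - 2) = -6
∂y/∂w = x = 0
∂L/∂w = -6 × 0 = 0

Claimed value: -1
Incorrect: The correct gradient is 0.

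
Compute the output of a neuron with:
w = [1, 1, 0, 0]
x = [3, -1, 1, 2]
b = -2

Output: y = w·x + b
y = 0

y = (1)(3) + (1)(-1) + (0)(1) + (0)(2) + -2 = 0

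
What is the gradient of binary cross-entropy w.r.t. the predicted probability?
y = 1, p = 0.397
∂L/∂p = -2.519

∂L/∂p = -y/p + (1-y)/(1-p) = -1/0.397 + 0 = -2.519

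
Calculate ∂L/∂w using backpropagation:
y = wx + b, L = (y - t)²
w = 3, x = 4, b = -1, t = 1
∂L/∂w = 80

y = wx + b = (3)(4) + -1 = 11
∂L/∂y = 2(y - t) = 2(11 - 1) = 20
∂y/∂w = x = 4
∂L/∂w = ∂L/∂y · ∂y/∂w = 20 × 4 = 80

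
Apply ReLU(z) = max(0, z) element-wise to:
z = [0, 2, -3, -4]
h = [0, 2, 0, 0]

ReLU applied element-wise: max(0,0)=0, max(0,2)=2, max(0,-3)=0, max(0,-4)=0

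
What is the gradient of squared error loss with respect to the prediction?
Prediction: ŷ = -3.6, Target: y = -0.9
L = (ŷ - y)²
∂L/∂ŷ = -5.4

∂L/∂ŷ = 2(ŷ - y) = 2(-3.6 - -0.9) = 2(-2.7) = -5.4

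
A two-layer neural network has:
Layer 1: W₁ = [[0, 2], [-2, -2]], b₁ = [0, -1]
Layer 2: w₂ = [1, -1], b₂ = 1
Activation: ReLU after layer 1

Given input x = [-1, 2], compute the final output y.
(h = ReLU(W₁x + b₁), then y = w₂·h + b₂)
y = 5

Layer 1 pre-activation: z₁ = [4, -3]
After ReLU: h = [4, 0]
Layer 2 output: y = 1×4 + -1×0 + 1 = 5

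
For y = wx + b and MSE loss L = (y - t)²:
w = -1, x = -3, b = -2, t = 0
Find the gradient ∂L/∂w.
∂L/∂w = -6

y = wx + b = (-1)(-3) + -2 = 1
∂L/∂y = 2(y - t) = 2(1 - 0) = 2
∂y/∂w = x = -3
∂L/∂w = ∂L/∂y · ∂y/∂w = 2 × -3 = -6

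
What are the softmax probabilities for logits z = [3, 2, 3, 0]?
p = [0.4136, 0.1522, 0.4136, 0.0206]

exp(z) = [20.09, 7.389, 20.09, 1]
Sum = 48.56
p = [0.4136, 0.1522, 0.4136, 0.0206]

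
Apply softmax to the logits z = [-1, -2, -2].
p = [0.5761, 0.2119, 0.2119]

exp(z) = [0.3679, 0.1353, 0.1353]
Sum = 0.6386
p = [0.5761, 0.2119, 0.2119]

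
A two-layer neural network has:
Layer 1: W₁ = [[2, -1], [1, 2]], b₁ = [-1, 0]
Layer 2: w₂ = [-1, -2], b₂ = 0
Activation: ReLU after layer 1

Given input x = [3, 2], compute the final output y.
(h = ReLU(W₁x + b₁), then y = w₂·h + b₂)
y = -17

Layer 1 pre-activation: z₁ = [3, 7]
After ReLU: h = [3, 7]
Layer 2 output: y = -1×3 + -2×7 + 0 = -17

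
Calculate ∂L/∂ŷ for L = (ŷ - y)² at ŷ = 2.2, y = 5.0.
∂L/∂ŷ = -5.6

∂L/∂ŷ = 2(ŷ - y) = 2(2.2 - 5.0) = 2(-2.8) = -5.6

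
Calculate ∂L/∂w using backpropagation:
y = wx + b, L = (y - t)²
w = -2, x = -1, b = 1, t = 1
∂L/∂w = -4

y = wx + b = (-2)(-1) + 1 = 3
∂L/∂y = 2(y - t) = 2(3 - 1) = 4
∂y/∂w = x = -1
∂L/∂w = ∂L/∂y · ∂y/∂w = 4 × -1 = -4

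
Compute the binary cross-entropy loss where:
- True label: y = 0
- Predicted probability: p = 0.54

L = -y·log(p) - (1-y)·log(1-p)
L = 0.7765

L = -0·log(0.54) - 1·log(0.46) = -log(0.46) = 0.7765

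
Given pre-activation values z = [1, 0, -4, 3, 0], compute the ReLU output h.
h = [1, 0, 0, 3, 0]

ReLU applied element-wise: max(0,1)=1, max(0,0)=0, max(0,-4)=0, max(0,3)=3, max(0,0)=0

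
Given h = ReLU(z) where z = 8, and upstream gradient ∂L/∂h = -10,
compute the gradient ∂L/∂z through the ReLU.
∂L/∂z = -10

h = ReLU(8) = 8
Since z > 0: ∂h/∂z = 1
∂L/∂z = ∂L/∂h · ∂h/∂z = -10 × 1 = -10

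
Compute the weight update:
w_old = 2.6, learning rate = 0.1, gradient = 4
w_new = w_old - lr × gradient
w_new = 2.2

w_new = w - η·∂L/∂w = 2.6 - 0.1×(4) = 2.6 - (0.4) = 2.2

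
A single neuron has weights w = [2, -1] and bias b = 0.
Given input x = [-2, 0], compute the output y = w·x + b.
y = -4

y = (2)(-2) + (-1)(0) + 0 = -4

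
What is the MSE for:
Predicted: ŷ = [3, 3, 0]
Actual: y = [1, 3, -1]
MSE = 1.667

MSE = (1/3)((3-1)² + (3-3)² + (0--1)²) = (1/3)(4 + 0 + 1) = 1.667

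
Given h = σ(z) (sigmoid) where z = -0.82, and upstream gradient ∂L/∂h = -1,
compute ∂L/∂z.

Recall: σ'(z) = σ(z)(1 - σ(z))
∂L/∂z = -0.2123

σ(-0.82) = 0.3058
σ'(-0.82) = σ(-0.82)(1 - σ(-0.82)) = 0.3058 × 0.6942 = 0.2123
∂L/∂z = ∂L/∂h · σ'(z) = -1 × 0.2123 = -0.2123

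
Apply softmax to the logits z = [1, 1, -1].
p = [0.4683, 0.4683, 0.0634]

exp(z) = [2.718, 2.718, 0.3679]
Sum = 5.804
p = [0.4683, 0.4683, 0.0634]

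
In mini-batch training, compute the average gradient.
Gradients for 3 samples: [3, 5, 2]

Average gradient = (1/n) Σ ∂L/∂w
Average gradient = 3.333

Average = (1/3)(3 + 5 + 2) = 10/3 = 3.333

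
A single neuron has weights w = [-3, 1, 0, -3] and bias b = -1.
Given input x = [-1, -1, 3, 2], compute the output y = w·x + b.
y = -5

y = (-3)(-1) + (1)(-1) + (0)(3) + (-3)(2) + -1 = -5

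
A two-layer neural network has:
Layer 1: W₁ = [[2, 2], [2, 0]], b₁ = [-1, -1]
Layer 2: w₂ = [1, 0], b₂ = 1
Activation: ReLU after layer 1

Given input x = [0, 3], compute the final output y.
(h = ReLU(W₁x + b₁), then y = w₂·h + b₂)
y = 6

Layer 1 pre-activation: z₁ = [5, -1]
After ReLU: h = [5, 0]
Layer 2 output: y = 1×5 + 0×0 + 1 = 6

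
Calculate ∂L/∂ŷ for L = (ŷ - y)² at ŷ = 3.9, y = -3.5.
∂L/∂ŷ = 14.8

∂L/∂ŷ = 2(ŷ - y) = 2(3.9 - -3.5) = 2(7.4) = 14.8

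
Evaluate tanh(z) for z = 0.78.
0.6527

tanh(0.78) = (e^(0.78) - e^(-0.78))/(e^(0.78) + e^(-0.78)) = 0.6527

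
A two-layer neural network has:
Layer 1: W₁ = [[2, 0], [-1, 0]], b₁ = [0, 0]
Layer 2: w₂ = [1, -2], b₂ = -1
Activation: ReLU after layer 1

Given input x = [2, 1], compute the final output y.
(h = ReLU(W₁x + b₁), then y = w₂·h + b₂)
y = 3

Layer 1 pre-activation: z₁ = [4, -2]
After ReLU: h = [4, 0]
Layer 2 output: y = 1×4 + -2×0 + -1 = 3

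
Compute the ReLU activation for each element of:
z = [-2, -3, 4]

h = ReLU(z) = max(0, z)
h = [0, 0, 4]

ReLU applied element-wise: max(0,-2)=0, max(0,-3)=0, max(0,4)=4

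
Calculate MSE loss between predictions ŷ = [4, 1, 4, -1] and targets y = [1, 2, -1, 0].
MSE = 9

MSE = (1/4)((4-1)² + (1-2)² + (4--1)² + (-1-0)²) = (1/4)(9 + 1 + 25 + 1) = 9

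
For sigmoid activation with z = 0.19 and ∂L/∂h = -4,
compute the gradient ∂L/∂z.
∂L/∂z = -0.991

σ(0.19) = 0.5474
σ'(0.19) = σ(0.19)(1 - σ(0.19)) = 0.5474 × 0.4526 = 0.2478
∂L/∂z = ∂L/∂h · σ'(z) = -4 × 0.2478 = -0.991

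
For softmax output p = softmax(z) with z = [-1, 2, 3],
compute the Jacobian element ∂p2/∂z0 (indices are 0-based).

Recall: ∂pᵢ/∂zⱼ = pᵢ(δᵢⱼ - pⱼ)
∂p2/∂z0 = -0.009532

p = softmax(z) = [0.01321, 0.2654, 0.7214]
p2 = 0.7214, p0 = 0.01321

∂p2/∂z0 = -p2 × p0 = -0.7214 × 0.01321 = -0.009532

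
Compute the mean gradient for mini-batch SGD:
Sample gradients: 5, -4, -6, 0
Average gradient = -1.25

Average = (1/4)(5 + -4 + -6 + 0) = -5/4 = -1.25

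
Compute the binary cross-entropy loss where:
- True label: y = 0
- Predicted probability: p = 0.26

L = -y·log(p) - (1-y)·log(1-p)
L = 0.3011

L = -0·log(0.26) - 1·log(0.74) = -log(0.74) = 0.3011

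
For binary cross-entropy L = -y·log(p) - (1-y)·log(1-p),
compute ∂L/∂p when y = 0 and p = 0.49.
∂L/∂p = 1.961

∂L/∂p = -y/p + (1-y)/(1-p) = 0 + 1/0.51 = 1.961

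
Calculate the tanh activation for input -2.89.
-0.9938

tanh(-2.89) = (e^(-2.89) - e^(2.89))/(e^(-2.89) + e^(2.89)) = -0.9938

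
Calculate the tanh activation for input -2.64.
-0.9899

tanh(-2.64) = (e^(-2.64) - e^(2.64))/(e^(-2.64) + e^(2.64)) = -0.9899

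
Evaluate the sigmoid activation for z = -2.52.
0.07447

sigmoid(-2.52) = 1/(1 + e^(2.52)) = 1/(1 + 12.43) = 0.07447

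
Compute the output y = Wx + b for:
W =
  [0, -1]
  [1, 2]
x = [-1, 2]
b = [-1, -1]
y = [-3, 2]

Wx = [0×-1 + -1×2, 1×-1 + 2×2]
   = [-2, 3]
y = Wx + b = [-2 + -1, 3 + -1] = [-3, 2]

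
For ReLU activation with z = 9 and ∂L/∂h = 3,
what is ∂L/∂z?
∂L/∂z = 3

h = ReLU(9) = 9
Since z > 0: ∂h/∂z = 1
∂L/∂z = ∂L/∂h · ∂h/∂z = 3 × 1 = 3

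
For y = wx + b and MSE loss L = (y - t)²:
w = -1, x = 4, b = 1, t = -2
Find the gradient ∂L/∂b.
∂L/∂b = -2

y = wx + b = (-1)(4) + 1 = -3
∂L/∂y = 2(y - t) = 2(-3 - -2) = -2
∂y/∂b = 1
∂L/∂b = ∂L/∂y · ∂y/∂b = -2 × 1 = -2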